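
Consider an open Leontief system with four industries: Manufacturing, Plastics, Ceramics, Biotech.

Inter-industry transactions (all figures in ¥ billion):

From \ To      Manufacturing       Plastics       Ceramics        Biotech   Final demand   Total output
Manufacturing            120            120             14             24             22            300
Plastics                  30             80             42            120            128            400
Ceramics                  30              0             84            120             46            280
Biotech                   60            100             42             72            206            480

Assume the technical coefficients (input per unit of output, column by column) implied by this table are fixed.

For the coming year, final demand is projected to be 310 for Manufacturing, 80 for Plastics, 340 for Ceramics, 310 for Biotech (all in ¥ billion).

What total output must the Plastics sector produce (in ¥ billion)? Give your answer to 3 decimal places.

Technical coefficients a_ij = z_ij / X_j:
  a_MM = 120/300 = 0.40, a_PM = 30/300 = 0.10, a_CM = 30/300 = 0.10, a_BM = 60/300 = 0.20
  a_MP = 120/400 = 0.30, a_PP = 80/400 = 0.20, a_CP = 0/400 = 0.00, a_BP = 100/400 = 0.25
  a_MC = 14/280 = 0.05, a_PC = 42/280 = 0.15, a_CC = 84/280 = 0.30, a_BC = 42/280 = 0.15
  a_MB = 24/480 = 0.05, a_PB = 120/480 = 0.25, a_CB = 120/480 = 0.25, a_BB = 72/480 = 0.15
I − A =
  [   0.60    -0.30    -0.05    -0.05]
  [  -0.10     0.80    -0.15    -0.25]
  [  -0.10     0.00     0.70    -0.25]
  [  -0.20    -0.25    -0.15     0.85]
Compute the cofactors C_ij = (−1)^(i+j)·(3×3 minor ij) of I−A; the adjugate is their transpose:
adj(I−A) = Cᵀ =
  [ 0.392875   0.179125   0.088250   0.101750]
  [ 0.114750   0.320000   0.105000   0.131750]
  [ 0.108000   0.079250   0.320750   0.124000]
  [ 0.145250   0.150250   0.108250   0.306500]
det(I−A) = Σ_j (I−A)_1j·C_1j = (0.60)(0.392875) + (-0.30)(0.114750) + (-0.05)(0.108000) + (-0.05)(0.145250) = 0.1886375
(I − A)⁻¹ = adj(I−A) / det(I−A) ≈
  [   2.0827     0.9496     0.4678     0.5394]
  [   0.6083     1.6964     0.5566     0.6984]
  [   0.5725     0.4201     1.7004     0.6573]
  [   0.7700     0.7965     0.5739     1.6248]
x = (I − A)⁻¹ d = adj(I−A)·d / det(I−A), with det(I−A) = 0.1886375:
  x_M = (0.392875·310 + 0.179125·80 + 0.088250·340 + 0.101750·310) / 0.1886375 = 197.66875 / 0.1886375 ≈ 1047.876
  x_P = (0.114750·310 + 0.320000·80 + 0.105000·340 + 0.131750·310) / 0.1886375 = 137.715 / 0.1886375 ≈ 730.051
  x_C = (0.108000·310 + 0.079250·80 + 0.320750·340 + 0.124000·310) / 0.1886375 = 187.315 / 0.1886375 ≈ 992.989
  x_B = (0.145250·310 + 0.150250·80 + 0.108250·340 + 0.306500·310) / 0.1886375 = 188.8675 / 0.1886375 ≈ 1001.219

x_P = 730.051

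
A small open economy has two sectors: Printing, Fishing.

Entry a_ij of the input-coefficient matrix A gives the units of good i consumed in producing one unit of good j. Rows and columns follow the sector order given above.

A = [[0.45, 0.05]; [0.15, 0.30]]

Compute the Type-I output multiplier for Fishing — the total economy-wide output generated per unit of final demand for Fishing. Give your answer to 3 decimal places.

I − A =
  [   0.55    -0.05]
  [  -0.15     0.70]
det(I−A) = (0.55)(0.70) − (-0.05)(-0.15) = 0.3775
adj(I−A) = [[0.70, 0.05], [0.15, 0.55]]
(I − A)⁻¹ = adj(I−A) / det(I−A) ≈
  [   1.8543     0.1325]
  [   0.3974     1.4570]
The output multiplier for sector j is the column-j sum of the Leontief inverse (I − A)⁻¹ = adj(I−A) / det(I−A).
Column F of adj(I−A): (0.05, 0.55); det(I−A) = 0.3775.
m_F = (0.05 + 0.55) / 0.3775 = 0.60 / 0.3775 ≈ 1.589.

m_F = 1.589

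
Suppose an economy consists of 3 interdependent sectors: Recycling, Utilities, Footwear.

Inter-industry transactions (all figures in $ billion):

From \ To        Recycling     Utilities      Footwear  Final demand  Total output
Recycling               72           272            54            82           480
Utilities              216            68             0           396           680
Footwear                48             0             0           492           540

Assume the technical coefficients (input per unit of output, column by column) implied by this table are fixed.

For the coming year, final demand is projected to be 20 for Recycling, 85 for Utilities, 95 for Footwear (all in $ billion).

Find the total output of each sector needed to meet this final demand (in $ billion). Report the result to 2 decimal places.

Technical coefficients a_ij = z_ij / X_j:
  a_RR = 72/480 = 0.15, a_UR = 216/480 = 0.45, a_FR = 48/480 = 0.10
  a_RU = 272/680 = 0.40, a_UU = 68/680 = 0.10, a_FU = 0/680 = 0.00
  a_RF = 54/540 = 0.10, a_UF = 0/540 = 0.00, a_FF = 0/540 = 0.00
I − A =
  [   0.85    -0.40    -0.10]
  [  -0.45     0.90     0.00]
  [  -0.10     0.00     1.00]
Cofactors of I−A, C_ij = (−1)^(i+j)·(minor ij) (rows/columns in the sector order above):
  C_11 = (0.90)(1.00) − (0.00)(0.00) = 0.9000
  C_12 = −[(-0.45)(1.00) − (0.00)(-0.10)] = 0.4500
  C_13 = (-0.45)(0.00) − (0.90)(-0.10) = 0.0900
  C_21 = −[(-0.40)(1.00) − (-0.10)(0.00)] = 0.4000
  C_22 = (0.85)(1.00) − (-0.10)(-0.10) = 0.8400
  C_23 = −[(0.85)(0.00) − (-0.40)(-0.10)] = 0.0400
  C_31 = (-0.40)(0.00) − (-0.10)(0.90) = 0.0900
  C_32 = −[(0.85)(0.00) − (-0.10)(-0.45)] = 0.0450
  C_33 = (0.85)(0.90) − (-0.40)(-0.45) = 0.5850
det(I−A) = Σ_j (I−A)_1j·C_1j = (0.85)(0.9000) + (-0.40)(0.4500) + (-0.10)(0.0900) = 0.5760
adj(I−A) = Cᵀ =
  [ 0.9000   0.4000   0.0900]
  [ 0.4500   0.8400   0.0450]
  [ 0.0900   0.0400   0.5850]
(I − A)⁻¹ = adj(I−A) / det(I−A) ≈
  [   1.5625     0.6944     0.1563]
  [   0.7813     1.4583     0.0781]
  [   0.1563     0.0694     1.0156]
x = (I − A)⁻¹ d = adj(I−A)·d / det(I−A), with det(I−A) = 0.5760:
  x_R = (0.9000·20 + 0.4000·85 + 0.0900·95) / 0.5760 = 60.55 / 0.5760 ≈ 105.12
  x_U = (0.4500·20 + 0.8400·85 + 0.0450·95) / 0.5760 = 84.675 / 0.5760 ≈ 147.01
  x_F = (0.0900·20 + 0.0400·85 + 0.5850·95) / 0.5760 = 60.775 / 0.5760 ≈ 105.51

x_R = 105.12, x_U = 147.01, x_F = 105.51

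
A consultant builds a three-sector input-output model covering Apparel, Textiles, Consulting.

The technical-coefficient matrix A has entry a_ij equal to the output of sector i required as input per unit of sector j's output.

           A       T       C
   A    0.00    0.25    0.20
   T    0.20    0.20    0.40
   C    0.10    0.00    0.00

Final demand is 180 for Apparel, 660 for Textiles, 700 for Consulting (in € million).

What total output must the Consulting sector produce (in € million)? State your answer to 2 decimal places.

I − A =
  [   1.00    -0.25    -0.20]
  [  -0.20     0.80    -0.40]
  [  -0.10     0.00     1.00]
Cofactors of I−A, C_ij = (−1)^(i+j)·(minor ij) (rows/columns in the sector order above):
  C_11 = (0.80)(1.00) − (-0.40)(0.00) = 0.8000
  C_12 = −[(-0.20)(1.00) − (-0.40)(-0.10)] = 0.2400
  C_13 = (-0.20)(0.00) − (0.80)(-0.10) = 0.0800
  C_21 = −[(-0.25)(1.00) − (-0.20)(0.00)] = 0.2500
  C_22 = (1.00)(1.00) − (-0.20)(-0.10) = 0.9800
  C_23 = −[(1.00)(0.00) − (-0.25)(-0.10)] = 0.0250
  C_31 = (-0.25)(-0.40) − (-0.20)(0.80) = 0.2600
  C_32 = −[(1.00)(-0.40) − (-0.20)(-0.20)] = 0.4400
  C_33 = (1.00)(0.80) − (-0.25)(-0.20) = 0.7500
det(I−A) = Σ_j (I−A)_1j·C_1j = (1.00)(0.8000) + (-0.25)(0.2400) + (-0.20)(0.0800) = 0.7240
adj(I−A) = Cᵀ =
  [ 0.8000   0.2500   0.2600]
  [ 0.2400   0.9800   0.4400]
  [ 0.0800   0.0250   0.7500]
(I − A)⁻¹ = adj(I−A) / det(I−A) ≈
  [   1.1050     0.3453     0.3591]
  [   0.3315     1.3536     0.6077]
  [   0.1105     0.0345     1.0359]
x = (I − A)⁻¹ d = adj(I−A)·d / det(I−A), with det(I−A) = 0.7240:
  x_A = (0.8000·180 + 0.2500·660 + 0.2600·700) / 0.7240 = 491.00 / 0.7240 ≈ 678.18
  x_T = (0.2400·180 + 0.9800·660 + 0.4400·700) / 0.7240 = 998.00 / 0.7240 ≈ 1378.45
  x_C = (0.0800·180 + 0.0250·660 + 0.7500·700) / 0.7240 = 555.90 / 0.7240 ≈ 767.82

x_C = 767.82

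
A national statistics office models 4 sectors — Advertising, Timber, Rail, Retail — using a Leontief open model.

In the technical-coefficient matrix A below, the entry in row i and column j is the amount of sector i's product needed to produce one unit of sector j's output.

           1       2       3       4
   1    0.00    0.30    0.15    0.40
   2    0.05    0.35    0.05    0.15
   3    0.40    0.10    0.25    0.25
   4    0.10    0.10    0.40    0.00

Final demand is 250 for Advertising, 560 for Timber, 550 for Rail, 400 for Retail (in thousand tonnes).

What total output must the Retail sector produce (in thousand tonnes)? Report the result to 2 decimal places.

I − A =
  [   1.00    -0.30    -0.15    -0.40]
  [  -0.05     0.65    -0.05    -0.15]
  [  -0.40    -0.10     0.75    -0.25]
  [  -0.10    -0.10    -0.40     1.00]
Compute the cofactors C_ij = (−1)^(i+j)·(3×3 minor ij) of I−A; the adjugate is their transpose:
adj(I−A) = Cᵀ =
  [ 0.399000   0.259750   0.234250   0.257125]
  [ 0.089000   0.492250   0.125750   0.140875]
  [ 0.278000   0.264500   0.587500   0.297750]
  [ 0.160000   0.181000   0.271000   0.425500]
det(I−A) = Σ_j (I−A)_1j·C_1j = (1.00)(0.399000) + (-0.30)(0.089000) + (-0.15)(0.278000) + (-0.40)(0.160000) = 0.2666
(I − A)⁻¹ = adj(I−A) / det(I−A) ≈
  [   1.4966     0.9743     0.8787     0.9645]
  [   0.3338     1.8464     0.4717     0.5284]
  [   1.0428     0.9921     2.2037     1.1168]
  [   0.6002     0.6789     1.0165     1.5960]
x = (I − A)⁻¹ d = adj(I−A)·d / det(I−A), with det(I−A) = 0.2666:
  x_1 = (0.399000·250 + 0.259750·560 + 0.234250·550 + 0.257125·400) / 0.2666 = 476.8975 / 0.2666 ≈ 1788.81
  x_2 = (0.089000·250 + 0.492250·560 + 0.125750·550 + 0.140875·400) / 0.2666 = 423.4225 / 0.2666 ≈ 1588.23
  x_3 = (0.278000·250 + 0.264500·560 + 0.587500·550 + 0.297750·400) / 0.2666 = 659.845 / 0.2666 ≈ 2475.04
  x_4 = (0.160000·250 + 0.181000·560 + 0.271000·550 + 0.425500·400) / 0.2666 = 460.61 / 0.2666 ≈ 1727.72

x_4 = 1727.72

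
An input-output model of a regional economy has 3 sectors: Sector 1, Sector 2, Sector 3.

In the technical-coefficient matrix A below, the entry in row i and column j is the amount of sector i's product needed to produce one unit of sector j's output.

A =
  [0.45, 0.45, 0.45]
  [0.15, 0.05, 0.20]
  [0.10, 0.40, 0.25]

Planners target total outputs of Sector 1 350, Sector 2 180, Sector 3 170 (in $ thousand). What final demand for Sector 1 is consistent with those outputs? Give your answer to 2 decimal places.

I − A =
  [   0.55    -0.45    -0.45]
  [  -0.15     0.95    -0.20]
  [  -0.10    -0.40     0.75]
d = (I − A) x:
  d_1 = (+0.55)·350 + (-0.45)·180 + (-0.45)·170 = 35.00
  d_2 = (-0.15)·350 + (+0.95)·180 + (-0.20)·170 = 84.50
  d_3 = (-0.10)·350 + (-0.40)·180 + (+0.75)·170 = 20.50

d_1 = 35.00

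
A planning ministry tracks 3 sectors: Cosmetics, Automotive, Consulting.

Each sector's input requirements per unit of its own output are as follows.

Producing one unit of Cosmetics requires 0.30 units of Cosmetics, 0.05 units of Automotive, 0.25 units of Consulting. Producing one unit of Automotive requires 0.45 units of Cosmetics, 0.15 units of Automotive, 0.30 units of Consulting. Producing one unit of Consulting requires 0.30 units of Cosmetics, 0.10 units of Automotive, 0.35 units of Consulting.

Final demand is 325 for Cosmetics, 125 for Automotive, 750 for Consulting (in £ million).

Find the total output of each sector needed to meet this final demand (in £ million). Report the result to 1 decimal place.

I − A =
  [   0.70    -0.45    -0.30]
  [  -0.05     0.85    -0.10]
  [  -0.25    -0.30     0.65]
Cofactors of I−A, C_ij = (−1)^(i+j)·(minor ij) (rows/columns in the sector order above):
  C_11 = (0.85)(0.65) − (-0.10)(-0.30) = 0.5225
  C_12 = −[(-0.05)(0.65) − (-0.10)(-0.25)] = 0.0575
  C_13 = (-0.05)(-0.30) − (0.85)(-0.25) = 0.2275
  C_21 = −[(-0.45)(0.65) − (-0.30)(-0.30)] = 0.3825
  C_22 = (0.70)(0.65) − (-0.30)(-0.25) = 0.3800
  C_23 = −[(0.70)(-0.30) − (-0.45)(-0.25)] = 0.3225
  C_31 = (-0.45)(-0.10) − (-0.30)(0.85) = 0.3000
  C_32 = −[(0.70)(-0.10) − (-0.30)(-0.05)] = 0.0850
  C_33 = (0.70)(0.85) − (-0.45)(-0.05) = 0.5725
det(I−A) = Σ_j (I−A)_1j·C_1j = (0.70)(0.5225) + (-0.45)(0.0575) + (-0.30)(0.2275) = 0.271625
adj(I−A) = Cᵀ =
  [ 0.5225   0.3825   0.3000]
  [ 0.0575   0.3800   0.0850]
  [ 0.2275   0.3225   0.5725]
(I − A)⁻¹ = adj(I−A) / det(I−A) ≈
  [   1.9236     1.4082     1.1045]
  [   0.2117     1.3990     0.3129]
  [   0.8376     1.1873     2.1077]
x = (I − A)⁻¹ d = adj(I−A)·d / det(I−A), with det(I−A) = 0.271625:
  x_1 = (0.5225·325 + 0.3825·125 + 0.3000·750) / 0.271625 = 442.625 / 0.271625 ≈ 1629.5
  x_2 = (0.0575·325 + 0.3800·125 + 0.0850·750) / 0.271625 = 129.9375 / 0.271625 ≈ 478.4
  x_3 = (0.2275·325 + 0.3225·125 + 0.5725·750) / 0.271625 = 543.625 / 0.271625 ≈ 2001.4

x_1 = 1629.5, x_2 = 478.4, x_3 = 2001.4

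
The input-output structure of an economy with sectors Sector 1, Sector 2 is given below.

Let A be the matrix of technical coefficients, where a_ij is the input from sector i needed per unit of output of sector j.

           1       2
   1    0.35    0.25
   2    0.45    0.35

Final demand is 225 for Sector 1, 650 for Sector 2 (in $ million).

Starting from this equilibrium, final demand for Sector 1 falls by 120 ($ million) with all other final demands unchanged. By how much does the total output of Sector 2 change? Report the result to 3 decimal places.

I − A =
  [   0.65    -0.25]
  [  -0.45     0.65]
det(I−A) = (0.65)(0.65) − (-0.25)(-0.45) = 0.3100
adj(I−A) = [[0.65, 0.25], [0.45, 0.65]]
(I − A)⁻¹ = adj(I−A) / det(I−A) ≈
  [   2.0968     0.8065]
  [   1.4516     2.0968]
Δx = (I − A)⁻¹ Δd with Δd having -120 in the Sector 1 component and 0 elsewhere.
So Δx_2 = L_21 · (-120), where L_21 = adj(I−A)_21 / det(I−A) = 0.45 / 0.3100.
Δx_2 = 0.45 × (-120) / 0.3100 = -54.00 / 0.3100 ≈ -174.194.

Δx_2 = -174.194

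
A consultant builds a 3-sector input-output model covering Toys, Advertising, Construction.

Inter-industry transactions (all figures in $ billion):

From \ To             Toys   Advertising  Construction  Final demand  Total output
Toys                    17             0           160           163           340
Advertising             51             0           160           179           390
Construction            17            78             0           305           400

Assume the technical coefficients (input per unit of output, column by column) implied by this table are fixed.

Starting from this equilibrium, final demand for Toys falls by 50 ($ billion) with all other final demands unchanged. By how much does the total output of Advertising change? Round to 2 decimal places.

Technical coefficients a_ij = z_ij / X_j:
  a_TT = 17/340 = 0.05, a_AT = 51/340 = 0.15, a_CT = 17/340 = 0.05
  a_TA = 0/390 = 0.00, a_AA = 0/390 = 0.00, a_CA = 78/390 = 0.20
  a_TC = 160/400 = 0.40, a_AC = 160/400 = 0.40, a_CC = 0/400 = 0.00
I − A =
  [   0.95     0.00    -0.40]
  [  -0.15     1.00    -0.40]
  [  -0.05    -0.20     1.00]
Cofactors of I−A, C_ij = (−1)^(i+j)·(minor ij) (rows/columns in the sector order above):
  C_11 = (1.00)(1.00) − (-0.40)(-0.20) = 0.9200
  C_12 = −[(-0.15)(1.00) − (-0.40)(-0.05)] = 0.1700
  C_13 = (-0.15)(-0.20) − (1.00)(-0.05) = 0.0800
  C_21 = −[(0.00)(1.00) − (-0.40)(-0.20)] = 0.0800
  C_22 = (0.95)(1.00) − (-0.40)(-0.05) = 0.9300
  C_23 = −[(0.95)(-0.20) − (0.00)(-0.05)] = 0.1900
  C_31 = (0.00)(-0.40) − (-0.40)(1.00) = 0.4000
  C_32 = −[(0.95)(-0.40) − (-0.40)(-0.15)] = 0.4400
  C_33 = (0.95)(1.00) − (0.00)(-0.15) = 0.9500
det(I−A) = Σ_j (I−A)_1j·C_1j = (0.95)(0.9200) + (0.00)(0.1700) + (-0.40)(0.0800) = 0.8420
adj(I−A) = Cᵀ =
  [ 0.9200   0.0800   0.4000]
  [ 0.1700   0.9300   0.4400]
  [ 0.0800   0.1900   0.9500]
(I − A)⁻¹ = adj(I−A) / det(I−A) ≈
  [   1.0926     0.0950     0.4751]
  [   0.2019     1.1045     0.5226]
  [   0.0950     0.2257     1.1283]
Δx = (I − A)⁻¹ Δd with Δd having -50 in the Toys component and 0 elsewhere.
So Δx_A = L_AT · (-50), where L_AT = adj(I−A)_AT / det(I−A) = 0.1700 / 0.8420.
Δx_A = 0.1700 × (-50) / 0.8420 = -8.50 / 0.8420 ≈ -10.10.

Δx_A = -10.10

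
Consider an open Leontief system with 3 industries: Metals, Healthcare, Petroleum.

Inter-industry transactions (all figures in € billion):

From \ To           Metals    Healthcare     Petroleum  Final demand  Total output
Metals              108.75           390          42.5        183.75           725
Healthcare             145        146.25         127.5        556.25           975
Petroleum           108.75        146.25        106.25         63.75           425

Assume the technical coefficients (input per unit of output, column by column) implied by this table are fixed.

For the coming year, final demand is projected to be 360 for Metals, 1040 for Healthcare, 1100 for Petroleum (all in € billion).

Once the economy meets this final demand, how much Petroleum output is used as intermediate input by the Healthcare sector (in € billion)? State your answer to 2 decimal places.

z_32 = 373.32

Technical coefficients a_ij = z_ij / X_j:
  a_11 = 108.75/725 = 0.15, a_21 = 145/725 = 0.20, a_31 = 108.75/725 = 0.15
  a_12 = 390/975 = 0.40, a_22 = 146.25/975 = 0.15, a_32 = 146.25/975 = 0.15
  a_13 = 42.5/425 = 0.10, a_23 = 127.5/425 = 0.30, a_33 = 106.25/425 = 0.25
I − A =
  [   0.85    -0.40    -0.10]
  [  -0.20     0.85    -0.30]
  [  -0.15    -0.15     0.75]
Cofactors of I−A, C_ij = (−1)^(i+j)·(minor ij) (rows/columns in the sector order above):
  C_11 = (0.85)(0.75) − (-0.30)(-0.15) = 0.5925
  C_12 = −[(-0.20)(0.75) − (-0.30)(-0.15)] = 0.1950
  C_13 = (-0.20)(-0.15) − (0.85)(-0.15) = 0.1575
  C_21 = −[(-0.40)(0.75) − (-0.10)(-0.15)] = 0.3150
  C_22 = (0.85)(0.75) − (-0.10)(-0.15) = 0.6225
  C_23 = −[(0.85)(-0.15) − (-0.40)(-0.15)] = 0.1875
  C_31 = (-0.40)(-0.30) − (-0.10)(0.85) = 0.2050
  C_32 = −[(0.85)(-0.30) − (-0.10)(-0.20)] = 0.2750
  C_33 = (0.85)(0.85) − (-0.40)(-0.20) = 0.6425
det(I−A) = Σ_j (I−A)_1j·C_1j = (0.85)(0.5925) + (-0.40)(0.1950) + (-0.10)(0.1575) = 0.409875
adj(I−A) = Cᵀ =
  [ 0.5925   0.3150   0.2050]
  [ 0.1950   0.6225   0.2750]
  [ 0.1575   0.1875   0.6425]
(I − A)⁻¹ = adj(I−A) / det(I−A) ≈
  [   1.4456     0.7685     0.5002]
  [   0.4758     1.5188     0.6709]
  [   0.3843     0.4575     1.5676]
First solve x = (I − A)⁻¹ d = adj(I−A)·d / det(I−A); in particular x_2 = (0.1950·360 + 0.6225·1040 + 0.2750·1100) / 0.409875 = 1020.10 / 0.409875 ≈ 2488.8076.
Intermediate flow from 3 to 2: z_32 = a_32 · x_2 = 0.15 × 1020.10 / 0.409875 = 153.015 / 0.409875 ≈ 373.32.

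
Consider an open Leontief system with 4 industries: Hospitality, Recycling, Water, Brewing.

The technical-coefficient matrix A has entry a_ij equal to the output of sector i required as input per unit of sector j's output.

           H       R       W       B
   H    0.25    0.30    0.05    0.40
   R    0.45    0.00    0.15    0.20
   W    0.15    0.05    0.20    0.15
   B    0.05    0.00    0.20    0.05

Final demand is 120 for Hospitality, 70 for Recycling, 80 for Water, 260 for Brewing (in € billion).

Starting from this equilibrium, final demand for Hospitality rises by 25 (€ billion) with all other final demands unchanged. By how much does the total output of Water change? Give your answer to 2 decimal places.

I − A =
  [   0.75    -0.30    -0.05    -0.40]
  [  -0.45     1.00    -0.15    -0.20]
  [  -0.15    -0.05     0.80    -0.15]
  [  -0.05     0.00    -0.20     0.95]
Compute the cofactors C_ij = (−1)^(i+j)·(3×3 minor ij) of I−A; the adjugate is their transpose:
adj(I−A) = Cᵀ =
  [ 0.720875   0.225375   0.182250   0.379750]
  [ 0.365000   0.512000   0.191750   0.291750]
  [ 0.171875   0.079625   0.561250   0.177750]
  [ 0.074125   0.028625   0.127750   0.471000]
det(I−A) = Σ_j (I−A)_1j·C_1j = (0.75)(0.720875) + (-0.30)(0.365000) + (-0.05)(0.171875) + (-0.40)(0.074125) = 0.3929125
(I − A)⁻¹ = adj(I−A) / det(I−A) ≈
  [   1.8347     0.5736     0.4638     0.9665]
  [   0.9290     1.3031     0.4880     0.7425]
  [   0.4374     0.2027     1.4284     0.4524]
  [   0.1887     0.0729     0.3251     1.1987]
Δx = (I − A)⁻¹ Δd with Δd having +25 in the Hospitality component and 0 elsewhere.
So Δx_W = L_WH · (+25), where L_WH = adj(I−A)_WH / det(I−A) = 0.171875 / 0.3929125.
Δx_W = 0.171875 × (+25) / 0.3929125 = 4.296875 / 0.3929125 ≈ 10.94.

Δx_W = 10.94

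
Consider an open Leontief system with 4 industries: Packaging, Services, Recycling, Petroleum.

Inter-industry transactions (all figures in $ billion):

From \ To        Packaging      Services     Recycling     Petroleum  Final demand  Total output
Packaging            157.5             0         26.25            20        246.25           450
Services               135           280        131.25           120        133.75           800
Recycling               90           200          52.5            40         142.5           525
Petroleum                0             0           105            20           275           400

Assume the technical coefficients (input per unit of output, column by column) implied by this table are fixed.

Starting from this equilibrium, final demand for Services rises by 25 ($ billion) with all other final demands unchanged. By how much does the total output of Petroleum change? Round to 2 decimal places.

Technical coefficients a_ij = z_ij / X_j:
  a_11 = 157.5/450 = 0.35, a_21 = 135/450 = 0.30, a_31 = 90/450 = 0.20, a_41 = 0/450 = 0.00
  a_12 = 0/800 = 0.00, a_22 = 280/800 = 0.35, a_32 = 200/800 = 0.25, a_42 = 0/800 = 0.00
  a_13 = 26.25/525 = 0.05, a_23 = 131.25/525 = 0.25, a_33 = 52.5/525 = 0.10, a_43 = 105/525 = 0.20
  a_14 = 20/400 = 0.05, a_24 = 120/400 = 0.30, a_34 = 40/400 = 0.10, a_44 = 20/400 = 0.05
I − A =
  [   0.65     0.00    -0.05    -0.05]
  [  -0.30     0.65    -0.25    -0.30]
  [  -0.20    -0.25     0.90    -0.10]
  [   0.00     0.00    -0.20     0.95]
Compute the cofactors C_ij = (−1)^(i+j)·(3×3 minor ij) of I−A; the adjugate is their transpose:
adj(I−A) = Cᵀ =
  [ 0.468375   0.014375   0.037375   0.033125]
  [ 0.310000   0.531250   0.210625   0.206250]
  [ 0.194750   0.154375   0.401375   0.101250]
  [ 0.041000   0.032500   0.084500   0.329375]
det(I−A) = Σ_j (I−A)_1j·C_1j = (0.65)(0.468375) + (0.00)(0.310000) + (-0.05)(0.194750) + (-0.05)(0.041000) = 0.29265625
(I − A)⁻¹ = adj(I−A) / det(I−A) ≈
  [   1.6004     0.0491     0.1277     0.1132]
  [   1.0593     1.8153     0.7197     0.7048]
  [   0.6655     0.5275     1.3715     0.3460]
  [   0.1401     0.1111     0.2887     1.1255]
Δx = (I − A)⁻¹ Δd with Δd having +25 in the Services component and 0 elsewhere.
So Δx_4 = L_42 · (+25), where L_42 = adj(I−A)_42 / det(I−A) = 0.032500 / 0.29265625.
Δx_4 = 0.032500 × (+25) / 0.29265625 = 0.8125 / 0.29265625 ≈ 2.78.

Δx_4 = 2.78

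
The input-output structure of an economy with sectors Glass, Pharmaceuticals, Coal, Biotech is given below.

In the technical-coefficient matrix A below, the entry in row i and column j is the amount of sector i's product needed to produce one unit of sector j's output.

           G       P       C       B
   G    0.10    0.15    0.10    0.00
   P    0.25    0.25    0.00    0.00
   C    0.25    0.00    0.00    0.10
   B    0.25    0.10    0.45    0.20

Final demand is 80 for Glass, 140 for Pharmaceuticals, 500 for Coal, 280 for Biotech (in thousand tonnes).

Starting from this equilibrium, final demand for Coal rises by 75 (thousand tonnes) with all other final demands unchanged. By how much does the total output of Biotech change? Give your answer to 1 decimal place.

Δx_B = 49.8

I − A =
  [   0.90    -0.15    -0.10     0.00]
  [  -0.25     0.75     0.00     0.00]
  [  -0.25     0.00     1.00    -0.10]
  [  -0.25    -0.10    -0.45     0.80]
Compute the cofactors C_ij = (−1)^(i+j)·(3×3 minor ij) of I−A; the adjugate is their transpose:
adj(I−A) = Cᵀ =
  [ 0.566250   0.114250   0.060000   0.007500]
  [ 0.188750   0.657000   0.020000   0.002500]
  [ 0.171250   0.042750   0.510000   0.063750]
  [ 0.296875   0.141875   0.308125   0.618750]
det(I−A) = Σ_j (I−A)_1j·C_1j = (0.90)(0.566250) + (-0.15)(0.188750) + (-0.10)(0.171250) + (0.00)(0.296875) = 0.4641875
(I − A)⁻¹ = adj(I−A) / det(I−A) ≈
  [   1.2199     0.2461     0.1293     0.0162]
  [   0.4066     1.4154     0.0431     0.0054]
  [   0.3689     0.0921     1.0987     0.1373]
  [   0.6396     0.3056     0.6638     1.3330]
Δx = (I − A)⁻¹ Δd with Δd having +75 in the Coal component and 0 elsewhere.
So Δx_B = L_BC · (+75), where L_BC = adj(I−A)_BC / det(I−A) = 0.308125 / 0.4641875.
Δx_B = 0.308125 × (+75) / 0.4641875 = 23.109375 / 0.4641875 ≈ 49.8.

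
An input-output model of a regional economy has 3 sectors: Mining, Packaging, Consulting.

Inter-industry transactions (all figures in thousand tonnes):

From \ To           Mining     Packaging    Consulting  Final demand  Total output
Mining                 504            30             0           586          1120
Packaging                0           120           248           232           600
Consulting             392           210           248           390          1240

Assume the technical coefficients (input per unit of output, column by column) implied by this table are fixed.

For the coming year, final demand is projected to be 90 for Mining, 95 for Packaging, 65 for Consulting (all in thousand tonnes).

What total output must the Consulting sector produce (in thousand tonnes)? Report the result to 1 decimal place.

x_C = 237.9

Technical coefficients a_ij = z_ij / X_j:
  a_MM = 504/1120 = 0.45, a_PM = 0/1120 = 0.00, a_CM = 392/1120 = 0.35
  a_MP = 30/600 = 0.05, a_PP = 120/600 = 0.20, a_CP = 210/600 = 0.35
  a_MC = 0/1240 = 0.00, a_PC = 248/1240 = 0.20, a_CC = 248/1240 = 0.20
I − A =
  [   0.55    -0.05     0.00]
  [   0.00     0.80    -0.20]
  [  -0.35    -0.35     0.80]
Cofactors of I−A, C_ij = (−1)^(i+j)·(minor ij) (rows/columns in the sector order above):
  C_11 = (0.80)(0.80) − (-0.20)(-0.35) = 0.5700
  C_12 = −[(0.00)(0.80) − (-0.20)(-0.35)] = 0.0700
  C_13 = (0.00)(-0.35) − (0.80)(-0.35) = 0.2800
  C_21 = −[(-0.05)(0.80) − (0.00)(-0.35)] = 0.0400
  C_22 = (0.55)(0.80) − (0.00)(-0.35) = 0.4400
  C_23 = −[(0.55)(-0.35) − (-0.05)(-0.35)] = 0.2100
  C_31 = (-0.05)(-0.20) − (0.00)(0.80) = 0.0100
  C_32 = −[(0.55)(-0.20) − (0.00)(0.00)] = 0.1100
  C_33 = (0.55)(0.80) − (-0.05)(0.00) = 0.4400
det(I−A) = Σ_j (I−A)_1j·C_1j = (0.55)(0.5700) + (-0.05)(0.0700) + (0.00)(0.2800) = 0.3100
adj(I−A) = Cᵀ =
  [ 0.5700   0.0400   0.0100]
  [ 0.0700   0.4400   0.1100]
  [ 0.2800   0.2100   0.4400]
(I − A)⁻¹ = adj(I−A) / det(I−A) ≈
  [   1.8387     0.1290     0.0323]
  [   0.2258     1.4194     0.3548]
  [   0.9032     0.6774     1.4194]
x = (I − A)⁻¹ d = adj(I−A)·d / det(I−A), with det(I−A) = 0.3100:
  x_M = (0.5700·90 + 0.0400·95 + 0.0100·65) / 0.3100 = 55.75 / 0.3100 ≈ 179.8
  x_P = (0.0700·90 + 0.4400·95 + 0.1100·65) / 0.3100 = 55.25 / 0.3100 ≈ 178.2
  x_C = (0.2800·90 + 0.2100·95 + 0.4400·65) / 0.3100 = 73.75 / 0.3100 ≈ 237.9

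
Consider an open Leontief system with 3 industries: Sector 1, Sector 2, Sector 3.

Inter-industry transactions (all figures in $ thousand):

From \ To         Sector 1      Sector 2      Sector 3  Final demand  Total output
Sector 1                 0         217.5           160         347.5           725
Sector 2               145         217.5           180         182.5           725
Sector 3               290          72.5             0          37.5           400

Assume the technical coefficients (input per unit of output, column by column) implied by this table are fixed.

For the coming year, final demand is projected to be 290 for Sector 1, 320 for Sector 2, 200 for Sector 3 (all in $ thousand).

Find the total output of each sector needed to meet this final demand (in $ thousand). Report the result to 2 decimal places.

Technical coefficients a_ij = z_ij / X_j:
  a_11 = 0/725 = 0.00, a_21 = 145/725 = 0.20, a_31 = 290/725 = 0.40
  a_12 = 217.5/725 = 0.30, a_22 = 217.5/725 = 0.30, a_32 = 72.5/725 = 0.10
  a_13 = 160/400 = 0.40, a_23 = 180/400 = 0.45, a_33 = 0/400 = 0.00
I − A =
  [   1.00    -0.30    -0.40]
  [  -0.20     0.70    -0.45]
  [  -0.40    -0.10     1.00]
Cofactors of I−A, C_ij = (−1)^(i+j)·(minor ij) (rows/columns in the sector order above):
  C_11 = (0.70)(1.00) − (-0.45)(-0.10) = 0.6550
  C_12 = −[(-0.20)(1.00) − (-0.45)(-0.40)] = 0.3800
  C_13 = (-0.20)(-0.10) − (0.70)(-0.40) = 0.3000
  C_21 = −[(-0.30)(1.00) − (-0.40)(-0.10)] = 0.3400
  C_22 = (1.00)(1.00) − (-0.40)(-0.40) = 0.8400
  C_23 = −[(1.00)(-0.10) − (-0.30)(-0.40)] = 0.2200
  C_31 = (-0.30)(-0.45) − (-0.40)(0.70) = 0.4150
  C_32 = −[(1.00)(-0.45) − (-0.40)(-0.20)] = 0.5300
  C_33 = (1.00)(0.70) − (-0.30)(-0.20) = 0.6400
det(I−A) = Σ_j (I−A)_1j·C_1j = (1.00)(0.6550) + (-0.30)(0.3800) + (-0.40)(0.3000) = 0.4210
adj(I−A) = Cᵀ =
  [ 0.6550   0.3400   0.4150]
  [ 0.3800   0.8400   0.5300]
  [ 0.3000   0.2200   0.6400]
(I − A)⁻¹ = adj(I−A) / det(I−A) ≈
  [   1.5558     0.8076     0.9857]
  [   0.9026     1.9952     1.2589]
  [   0.7126     0.5226     1.5202]
x = (I − A)⁻¹ d = adj(I−A)·d / det(I−A), with det(I−A) = 0.4210:
  x_1 = (0.6550·290 + 0.3400·320 + 0.4150·200) / 0.4210 = 381.75 / 0.4210 ≈ 906.77
  x_2 = (0.3800·290 + 0.8400·320 + 0.5300·200) / 0.4210 = 485.00 / 0.4210 ≈ 1152.02
  x_3 = (0.3000·290 + 0.2200·320 + 0.6400·200) / 0.4210 = 285.40 / 0.4210 ≈ 677.91

x_1 = 906.77, x_2 = 1152.02, x_3 = 677.91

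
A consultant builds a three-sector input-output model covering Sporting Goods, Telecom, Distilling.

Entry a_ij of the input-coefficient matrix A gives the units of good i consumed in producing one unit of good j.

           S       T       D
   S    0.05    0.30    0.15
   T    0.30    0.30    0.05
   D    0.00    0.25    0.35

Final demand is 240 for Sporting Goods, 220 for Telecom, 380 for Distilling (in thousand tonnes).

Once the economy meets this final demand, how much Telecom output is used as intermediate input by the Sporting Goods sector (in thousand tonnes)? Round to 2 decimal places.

I − A =
  [   0.95    -0.30    -0.15]
  [  -0.30     0.70    -0.05]
  [   0.00    -0.25     0.65]
Cofactors of I−A, C_ij = (−1)^(i+j)·(minor ij) (rows/columns in the sector order above):
  C_11 = (0.70)(0.65) − (-0.05)(-0.25) = 0.4425
  C_12 = −[(-0.30)(0.65) − (-0.05)(0.00)] = 0.1950
  C_13 = (-0.30)(-0.25) − (0.70)(0.00) = 0.0750
  C_21 = −[(-0.30)(0.65) − (-0.15)(-0.25)] = 0.2325
  C_22 = (0.95)(0.65) − (-0.15)(0.00) = 0.6175
  C_23 = −[(0.95)(-0.25) − (-0.30)(0.00)] = 0.2375
  C_31 = (-0.30)(-0.05) − (-0.15)(0.70) = 0.1200
  C_32 = −[(0.95)(-0.05) − (-0.15)(-0.30)] = 0.0925
  C_33 = (0.95)(0.70) − (-0.30)(-0.30) = 0.5750
det(I−A) = Σ_j (I−A)_1j·C_1j = (0.95)(0.4425) + (-0.30)(0.1950) + (-0.15)(0.0750) = 0.350625
adj(I−A) = Cᵀ =
  [ 0.4425   0.2325   0.1200]
  [ 0.1950   0.6175   0.0925]
  [ 0.0750   0.2375   0.5750]
(I − A)⁻¹ = adj(I−A) / det(I−A) ≈
  [   1.2620     0.6631     0.3422]
  [   0.5561     1.7611     0.2638]
  [   0.2139     0.6774     1.6399]
First solve x = (I − A)⁻¹ d = adj(I−A)·d / det(I−A); in particular x_S = (0.4425·240 + 0.2325·220 + 0.1200·380) / 0.350625 = 202.95 / 0.350625 ≈ 578.8235.
Intermediate flow from T to S: z_TS = a_TS · x_S = 0.30 × 202.95 / 0.350625 = 60.885 / 0.350625 ≈ 173.65.

z_TS = 173.65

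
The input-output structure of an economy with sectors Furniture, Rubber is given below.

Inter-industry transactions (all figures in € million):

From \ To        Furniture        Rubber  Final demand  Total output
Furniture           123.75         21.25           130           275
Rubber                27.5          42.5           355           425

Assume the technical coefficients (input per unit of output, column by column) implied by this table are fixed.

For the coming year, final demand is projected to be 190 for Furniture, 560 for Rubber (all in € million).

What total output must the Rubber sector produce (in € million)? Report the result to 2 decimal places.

Technical coefficients a_ij = z_ij / X_j:
  a_11 = 123.75/275 = 0.45, a_21 = 27.5/275 = 0.10
  a_12 = 21.25/425 = 0.05, a_22 = 42.5/425 = 0.10
I − A =
  [   0.55    -0.05]
  [  -0.10     0.90]
det(I−A) = (0.55)(0.90) − (-0.05)(-0.10) = 0.4900
adj(I−A) = [[0.90, 0.05], [0.10, 0.55]]
(I − A)⁻¹ = adj(I−A) / det(I−A) ≈
  [   1.8367     0.1020]
  [   0.2041     1.1224]
x = (I − A)⁻¹ d = adj(I−A)·d / det(I−A), with det(I−A) = 0.4900:
  x_1 = (0.90·190 + 0.05·560) / 0.4900 = 199.00 / 0.4900 ≈ 406.12
  x_2 = (0.10·190 + 0.55·560) / 0.4900 = 327.00 / 0.4900 ≈ 667.35

x_2 = 667.35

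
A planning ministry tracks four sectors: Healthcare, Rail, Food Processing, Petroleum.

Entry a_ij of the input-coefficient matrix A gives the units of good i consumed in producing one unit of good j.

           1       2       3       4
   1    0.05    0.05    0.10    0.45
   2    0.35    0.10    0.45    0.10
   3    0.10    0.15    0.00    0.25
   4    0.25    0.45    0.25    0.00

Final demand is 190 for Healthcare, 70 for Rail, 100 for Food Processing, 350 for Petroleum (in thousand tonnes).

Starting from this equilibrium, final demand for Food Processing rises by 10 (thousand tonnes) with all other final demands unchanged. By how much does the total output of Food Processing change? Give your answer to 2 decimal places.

I − A =
  [   0.95    -0.05    -0.10    -0.45]
  [  -0.35     0.90    -0.45    -0.10]
  [  -0.10    -0.15     1.00    -0.25]
  [  -0.25    -0.45    -0.25     1.00]
Compute the cofactors C_ij = (−1)^(i+j)·(3×3 minor ij) of I−A; the adjugate is their transpose:
adj(I−A) = Cᵀ =
  [ 0.676875   0.292500   0.301625   0.409250]
  [ 0.428750   0.750625   0.477500   0.387375]
  [ 0.237375   0.260875   0.621375   0.288250]
  [ 0.421500   0.476125   0.445625   0.756875]
det(I−A) = Σ_j (I−A)_1j·C_1j = (0.95)(0.676875) + (-0.05)(0.428750) + (-0.10)(0.237375) + (-0.45)(0.421500) = 0.40818125
(I − A)⁻¹ = adj(I−A) / det(I−A) ≈
  [   1.6583     0.7166     0.7389     1.0026]
  [   1.0504     1.8390     1.1698     0.9490]
  [   0.5815     0.6391     1.5223     0.7062]
  [   1.0326     1.1665     1.0917     1.8543]
Δx = (I − A)⁻¹ Δd with Δd having +10 in the Food Processing component and 0 elsewhere.
So Δx_3 = L_33 · (+10), where L_33 = adj(I−A)_33 / det(I−A) = 0.621375 / 0.40818125.
Δx_3 = 0.621375 × (+10) / 0.40818125 = 6.21375 / 0.40818125 ≈ 15.22.

Δx_3 = 15.22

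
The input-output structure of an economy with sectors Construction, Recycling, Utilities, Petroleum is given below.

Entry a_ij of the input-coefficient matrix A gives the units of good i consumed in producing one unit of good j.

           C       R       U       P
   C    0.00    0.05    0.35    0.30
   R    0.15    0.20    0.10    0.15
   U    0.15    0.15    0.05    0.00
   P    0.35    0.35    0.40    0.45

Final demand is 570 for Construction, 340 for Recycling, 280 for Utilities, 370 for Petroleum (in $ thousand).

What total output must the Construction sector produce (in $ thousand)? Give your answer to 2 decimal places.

x_C = 2038.04

I − A =
  [   1.00    -0.05    -0.35    -0.30]
  [  -0.15     0.80    -0.10    -0.15]
  [  -0.15    -0.15     0.95     0.00]
  [  -0.35    -0.35    -0.40     0.55]
Compute the cofactors C_ij = (−1)^(i+j)·(3×3 minor ij) of I−A; the adjugate is their transpose:
adj(I−A) = Cᵀ =
  [ 0.350875   0.172750   0.247875   0.238500]
  [ 0.145500   0.375875   0.169750   0.181875]
  [ 0.078375   0.086625   0.281000   0.066375]
  [ 0.372875   0.412125   0.470125   0.687250]
det(I−A) = Σ_j (I−A)_1j·C_1j = (1.00)(0.350875) + (-0.05)(0.145500) + (-0.35)(0.078375) + (-0.30)(0.372875) = 0.20430625
(I − A)⁻¹ = adj(I−A) / det(I−A) ≈
  [   1.7174     0.8455     1.2133     1.1674]
  [   0.7122     1.8398     0.8309     0.8902]
  [   0.3836     0.4240     1.3754     0.3249]
  [   1.8251     2.0172     2.3011     3.3638]
x = (I − A)⁻¹ d = adj(I−A)·d / det(I−A), with det(I−A) = 0.20430625:
  x_C = (0.350875·570 + 0.172750·340 + 0.247875·280 + 0.238500·370) / 0.20430625 = 416.38375 / 0.20430625 ≈ 2038.04
  x_R = (0.145500·570 + 0.375875·340 + 0.169750·280 + 0.181875·370) / 0.20430625 = 325.55625 / 0.20430625 ≈ 1593.47
  x_U = (0.078375·570 + 0.086625·340 + 0.281000·280 + 0.066375·370) / 0.20430625 = 177.365 / 0.20430625 ≈ 868.13
  x_P = (0.372875·570 + 0.412125·340 + 0.470125·280 + 0.687250·370) / 0.20430625 = 738.57875 / 0.20430625 ≈ 3615.06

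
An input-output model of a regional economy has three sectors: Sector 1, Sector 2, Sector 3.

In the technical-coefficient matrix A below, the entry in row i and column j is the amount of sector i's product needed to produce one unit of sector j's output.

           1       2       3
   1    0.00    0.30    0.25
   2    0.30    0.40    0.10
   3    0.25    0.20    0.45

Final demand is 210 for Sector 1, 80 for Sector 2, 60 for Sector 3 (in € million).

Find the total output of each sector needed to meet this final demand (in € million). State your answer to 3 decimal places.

I − A =
  [   1.00    -0.30    -0.25]
  [  -0.30     0.60    -0.10]
  [  -0.25    -0.20     0.55]
Cofactors of I−A, C_ij = (−1)^(i+j)·(minor ij) (rows/columns in the sector order above):
  C_11 = (0.60)(0.55) − (-0.10)(-0.20) = 0.3100
  C_12 = −[(-0.30)(0.55) − (-0.10)(-0.25)] = 0.1900
  C_13 = (-0.30)(-0.20) − (0.60)(-0.25) = 0.2100
  C_21 = −[(-0.30)(0.55) − (-0.25)(-0.20)] = 0.2150
  C_22 = (1.00)(0.55) − (-0.25)(-0.25) = 0.4875
  C_23 = −[(1.00)(-0.20) − (-0.30)(-0.25)] = 0.2750
  C_31 = (-0.30)(-0.10) − (-0.25)(0.60) = 0.1800
  C_32 = −[(1.00)(-0.10) − (-0.25)(-0.30)] = 0.1750
  C_33 = (1.00)(0.60) − (-0.30)(-0.30) = 0.5100
det(I−A) = Σ_j (I−A)_1j·C_1j = (1.00)(0.3100) + (-0.30)(0.1900) + (-0.25)(0.2100) = 0.2005
adj(I−A) = Cᵀ =
  [ 0.3100   0.2150   0.1800]
  [ 0.1900   0.4875   0.1750]
  [ 0.2100   0.2750   0.5100]
(I − A)⁻¹ = adj(I−A) / det(I−A) ≈
  [   1.5461     1.0723     0.8978]
  [   0.9476     2.4314     0.8728]
  [   1.0474     1.3716     2.5436]
x = (I − A)⁻¹ d = adj(I−A)·d / det(I−A), with det(I−A) = 0.2005:
  x_1 = (0.3100·210 + 0.2150·80 + 0.1800·60) / 0.2005 = 93.10 / 0.2005 ≈ 464.339
  x_2 = (0.1900·210 + 0.4875·80 + 0.1750·60) / 0.2005 = 89.40 / 0.2005 ≈ 445.885
  x_3 = (0.2100·210 + 0.2750·80 + 0.5100·60) / 0.2005 = 96.70 / 0.2005 ≈ 482.294

x_1 = 464.339, x_2 = 445.885, x_3 = 482.294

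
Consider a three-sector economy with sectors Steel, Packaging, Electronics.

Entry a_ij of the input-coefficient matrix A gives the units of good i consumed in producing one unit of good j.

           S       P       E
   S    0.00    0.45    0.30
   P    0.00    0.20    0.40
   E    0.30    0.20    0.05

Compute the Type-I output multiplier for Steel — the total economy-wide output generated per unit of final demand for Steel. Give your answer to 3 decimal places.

m_S = 1.877

I − A =
  [   1.00    -0.45    -0.30]
  [   0.00     0.80    -0.40]
  [  -0.30    -0.20     0.95]
Cofactors of I−A, C_ij = (−1)^(i+j)·(minor ij) (rows/columns in the sector order above):
  C_11 = (0.80)(0.95) − (-0.40)(-0.20) = 0.6800
  C_12 = −[(0.00)(0.95) − (-0.40)(-0.30)] = 0.1200
  C_13 = (0.00)(-0.20) − (0.80)(-0.30) = 0.2400
  C_21 = −[(-0.45)(0.95) − (-0.30)(-0.20)] = 0.4875
  C_22 = (1.00)(0.95) − (-0.30)(-0.30) = 0.8600
  C_23 = −[(1.00)(-0.20) − (-0.45)(-0.30)] = 0.3350
  C_31 = (-0.45)(-0.40) − (-0.30)(0.80) = 0.4200
  C_32 = −[(1.00)(-0.40) − (-0.30)(0.00)] = 0.4000
  C_33 = (1.00)(0.80) − (-0.45)(0.00) = 0.8000
det(I−A) = Σ_j (I−A)_1j·C_1j = (1.00)(0.6800) + (-0.45)(0.1200) + (-0.30)(0.2400) = 0.5540
adj(I−A) = Cᵀ =
  [ 0.6800   0.4875   0.4200]
  [ 0.1200   0.8600   0.4000]
  [ 0.2400   0.3350   0.8000]
(I − A)⁻¹ = adj(I−A) / det(I−A) ≈
  [   1.2274     0.8800     0.7581]
  [   0.2166     1.5523     0.7220]
  [   0.4332     0.6047     1.4440]
The output multiplier for sector j is the column-j sum of the Leontief inverse (I − A)⁻¹ = adj(I−A) / det(I−A).
Column S of adj(I−A): (0.6800, 0.1200, 0.2400); det(I−A) = 0.5540.
m_S = (0.6800 + 0.1200 + 0.2400) / 0.5540 = 1.04 / 0.5540 ≈ 1.877.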